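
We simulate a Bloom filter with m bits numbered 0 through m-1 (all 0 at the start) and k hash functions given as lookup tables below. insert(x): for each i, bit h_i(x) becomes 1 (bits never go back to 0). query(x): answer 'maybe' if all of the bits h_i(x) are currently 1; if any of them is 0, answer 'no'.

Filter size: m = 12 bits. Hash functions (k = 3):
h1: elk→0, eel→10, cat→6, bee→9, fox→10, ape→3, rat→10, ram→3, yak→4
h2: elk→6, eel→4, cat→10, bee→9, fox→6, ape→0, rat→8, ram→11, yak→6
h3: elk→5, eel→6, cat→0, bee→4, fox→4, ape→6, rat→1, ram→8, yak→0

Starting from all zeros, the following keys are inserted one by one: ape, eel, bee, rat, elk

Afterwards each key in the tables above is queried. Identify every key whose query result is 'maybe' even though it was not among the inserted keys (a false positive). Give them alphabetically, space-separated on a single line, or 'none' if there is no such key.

Answer: cat fox yak

Derivation:
Start: bits=000000000000
After insert 'ape': sets bits 0 3 6 -> bits=100100100000
After insert 'eel': sets bits 4 6 10 -> bits=100110100010
After insert 'bee': sets bits 4 9 -> bits=100110100110
After insert 'rat': sets bits 1 8 10 -> bits=110110101110
After insert 'elk': sets bits 0 5 6 -> bits=110111101110
Not inserted: cat fox ram yak — query each against bits=110111101110:
query cat: checks bit0=1, bit6=1, bit10=1 (all 1) -> maybe => FALSE POSITIVE
query fox: checks bit4=1, bit6=1, bit10=1 (all 1) -> maybe => FALSE POSITIVE
query ram: checks bit3=1, bit8=1, bit11=0 (has a 0) -> no => not a false positive
query yak: checks bit0=1, bit4=1, bit6=1 (all 1) -> maybe => FALSE POSITIVE
False positives (alphabetical): cat fox yak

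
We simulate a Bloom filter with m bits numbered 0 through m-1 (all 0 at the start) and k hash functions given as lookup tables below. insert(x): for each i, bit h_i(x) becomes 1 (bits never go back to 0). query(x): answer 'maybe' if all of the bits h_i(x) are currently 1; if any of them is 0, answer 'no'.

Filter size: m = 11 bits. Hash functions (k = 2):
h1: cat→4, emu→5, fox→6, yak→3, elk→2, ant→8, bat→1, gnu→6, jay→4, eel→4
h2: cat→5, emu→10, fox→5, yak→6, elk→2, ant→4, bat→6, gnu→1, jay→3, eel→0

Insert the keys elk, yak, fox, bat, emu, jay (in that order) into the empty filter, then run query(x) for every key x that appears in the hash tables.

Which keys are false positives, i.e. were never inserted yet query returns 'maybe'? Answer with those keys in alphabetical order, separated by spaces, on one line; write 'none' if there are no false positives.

Start: bits=00000000000
After insert 'elk': sets bits 2 -> bits=00100000000
After insert 'yak': sets bits 3 6 -> bits=00110010000
After insert 'fox': sets bits 5 6 -> bits=00110110000
After insert 'bat': sets bits 1 6 -> bits=01110110000
After insert 'emu': sets bits 5 10 -> bits=01110110001
After insert 'jay': sets bits 3 4 -> bits=01111110001
Not inserted: ant cat eel gnu — query each against bits=01111110001:
query ant: checks bit4=1, bit8=0 (has a 0) -> no => not a false positive
query cat: checks bit4=1, bit5=1 (all 1) -> maybe => FALSE POSITIVE
query eel: checks bit0=0, bit4=1 (has a 0) -> no => not a false positive
query gnu: checks bit1=1, bit6=1 (all 1) -> maybe => FALSE POSITIVE
False positives (alphabetical): cat gnu

Answer: cat gnu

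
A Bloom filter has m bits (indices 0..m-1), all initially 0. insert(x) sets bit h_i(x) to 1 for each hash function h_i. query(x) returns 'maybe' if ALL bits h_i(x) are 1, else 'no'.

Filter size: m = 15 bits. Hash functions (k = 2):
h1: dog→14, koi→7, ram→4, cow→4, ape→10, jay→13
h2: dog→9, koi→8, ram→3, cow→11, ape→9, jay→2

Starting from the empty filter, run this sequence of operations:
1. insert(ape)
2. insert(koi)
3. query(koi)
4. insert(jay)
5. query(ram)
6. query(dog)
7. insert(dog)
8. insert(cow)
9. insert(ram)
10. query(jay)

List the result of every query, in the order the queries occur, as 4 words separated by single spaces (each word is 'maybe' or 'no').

Start: bits=000000000000000
Op 1: insert ape -> sets bits 9 10 -> bits=000000000110000
Op 2: insert koi -> sets bits 7 8 -> bits=000000011110000
Op 3: query koi -> checks bit7=1, bit8=1 (all 1) -> maybe
Op 4: insert jay -> sets bits 2 13 -> bits=001000011110010
Op 5: query ram -> checks bit3=0, bit4=0 (has a 0) -> no
Op 6: query dog -> checks bit9=1, bit14=0 (has a 0) -> no
Op 7: insert dog -> sets bits 9 14 -> bits=001000011110011
Op 8: insert cow -> sets bits 4 11 -> bits=001010011111011
Op 9: insert ram -> sets bits 3 4 -> bits=001110011111011
Op 10: query jay -> checks bit2=1, bit13=1 (all 1) -> maybe
Query results in order: maybe no no maybe

Answer: maybe no no maybe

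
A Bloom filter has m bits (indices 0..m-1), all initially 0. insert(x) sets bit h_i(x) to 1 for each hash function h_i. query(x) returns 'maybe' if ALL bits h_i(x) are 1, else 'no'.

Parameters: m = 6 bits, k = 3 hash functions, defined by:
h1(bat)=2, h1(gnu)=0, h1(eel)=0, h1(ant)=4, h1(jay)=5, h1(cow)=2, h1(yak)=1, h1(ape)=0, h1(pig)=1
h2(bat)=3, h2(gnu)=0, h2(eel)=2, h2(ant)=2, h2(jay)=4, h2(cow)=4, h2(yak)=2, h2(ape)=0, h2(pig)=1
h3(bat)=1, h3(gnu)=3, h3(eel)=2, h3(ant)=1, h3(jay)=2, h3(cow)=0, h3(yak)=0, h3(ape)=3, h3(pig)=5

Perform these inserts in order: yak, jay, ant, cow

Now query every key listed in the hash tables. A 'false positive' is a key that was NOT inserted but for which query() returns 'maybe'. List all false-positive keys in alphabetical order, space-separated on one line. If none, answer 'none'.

Start: bits=000000
After insert 'yak': sets bits 0 1 2 -> bits=111000
After insert 'jay': sets bits 2 4 5 -> bits=111011
After insert 'ant': sets bits 1 2 4 -> bits=111011
After insert 'cow': sets bits 0 2 4 -> bits=111011
Not inserted: ape bat eel gnu pig — query each against bits=111011:
query ape: checks bit0=1, bit3=0 (has a 0) -> no => not a false positive
query bat: checks bit1=1, bit2=1, bit3=0 (has a 0) -> no => not a false positive
query eel: checks bit0=1, bit2=1 (all 1) -> maybe => FALSE POSITIVE
query gnu: checks bit0=1, bit3=0 (has a 0) -> no => not a false positive
query pig: checks bit1=1, bit5=1 (all 1) -> maybe => FALSE POSITIVE
False positives (alphabetical): eel pig

Answer: eel pig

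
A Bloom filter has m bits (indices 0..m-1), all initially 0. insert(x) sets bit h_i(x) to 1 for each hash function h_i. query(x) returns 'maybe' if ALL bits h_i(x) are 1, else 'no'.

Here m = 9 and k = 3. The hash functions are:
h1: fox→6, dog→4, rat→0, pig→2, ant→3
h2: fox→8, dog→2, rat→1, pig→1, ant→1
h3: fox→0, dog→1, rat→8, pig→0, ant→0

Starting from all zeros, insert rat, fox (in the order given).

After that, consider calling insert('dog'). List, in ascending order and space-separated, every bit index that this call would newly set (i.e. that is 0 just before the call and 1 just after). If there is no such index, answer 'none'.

Start: bits=000000000
After insert 'rat': sets bits 0 1 8 -> bits=110000001
After insert 'fox': sets bits 0 6 8 -> bits=110000101
insert 'dog' would touch bits 1 2 4; currently bit1=1, bit2=0, bit4=0
Bits that are 0 among those (would change 0->1): 2 4

Answer: 2 4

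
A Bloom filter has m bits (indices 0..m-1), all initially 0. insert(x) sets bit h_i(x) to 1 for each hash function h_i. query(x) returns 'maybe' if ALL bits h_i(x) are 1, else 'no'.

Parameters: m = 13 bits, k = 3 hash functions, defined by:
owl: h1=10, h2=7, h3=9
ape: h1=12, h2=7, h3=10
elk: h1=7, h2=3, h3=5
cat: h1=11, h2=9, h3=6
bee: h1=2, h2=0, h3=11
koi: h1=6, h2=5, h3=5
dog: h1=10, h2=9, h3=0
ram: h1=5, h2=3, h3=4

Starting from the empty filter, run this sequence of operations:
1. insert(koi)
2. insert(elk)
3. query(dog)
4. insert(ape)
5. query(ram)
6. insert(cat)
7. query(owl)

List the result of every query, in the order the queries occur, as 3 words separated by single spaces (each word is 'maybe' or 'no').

Start: bits=0000000000000
Op 1: insert koi -> sets bits 5 6 -> bits=0000011000000
Op 2: insert elk -> sets bits 3 5 7 -> bits=0001011100000
Op 3: query dog -> checks bit0=0, bit9=0, bit10=0 (has a 0) -> no
Op 4: insert ape -> sets bits 7 10 12 -> bits=0001011100101
Op 5: query ram -> checks bit3=1, bit4=0, bit5=1 (has a 0) -> no
Op 6: insert cat -> sets bits 6 9 11 -> bits=0001011101111
Op 7: query owl -> checks bit7=1, bit9=1, bit10=1 (all 1) -> maybe
Query results in order: no no maybe

Answer: no no maybe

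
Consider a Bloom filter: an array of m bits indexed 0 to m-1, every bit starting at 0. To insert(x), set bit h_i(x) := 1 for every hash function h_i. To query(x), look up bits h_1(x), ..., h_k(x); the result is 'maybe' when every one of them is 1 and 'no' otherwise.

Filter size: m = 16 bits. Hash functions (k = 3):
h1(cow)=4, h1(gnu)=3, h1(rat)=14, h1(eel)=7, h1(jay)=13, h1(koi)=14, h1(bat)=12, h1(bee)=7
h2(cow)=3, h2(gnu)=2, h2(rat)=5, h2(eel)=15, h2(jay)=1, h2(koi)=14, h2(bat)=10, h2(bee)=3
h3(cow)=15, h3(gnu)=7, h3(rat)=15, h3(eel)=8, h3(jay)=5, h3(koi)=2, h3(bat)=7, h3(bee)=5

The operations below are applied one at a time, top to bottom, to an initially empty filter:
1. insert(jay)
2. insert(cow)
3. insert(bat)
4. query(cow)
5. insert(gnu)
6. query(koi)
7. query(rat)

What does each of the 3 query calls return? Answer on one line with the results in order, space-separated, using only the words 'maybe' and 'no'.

Answer: maybe no no

Derivation:
Start: bits=0000000000000000
Op 1: insert jay -> sets bits 1 5 13 -> bits=0100010000000100
Op 2: insert cow -> sets bits 3 4 15 -> bits=0101110000000101
Op 3: insert bat -> sets bits 7 10 12 -> bits=0101110100101101
Op 4: query cow -> checks bit3=1, bit4=1, bit15=1 (all 1) -> maybe
Op 5: insert gnu -> sets bits 2 3 7 -> bits=0111110100101101
Op 6: query koi -> checks bit2=1, bit14=0 (has a 0) -> no
Op 7: query rat -> checks bit5=1, bit14=0, bit15=1 (has a 0) -> no
Query results in order: maybe no no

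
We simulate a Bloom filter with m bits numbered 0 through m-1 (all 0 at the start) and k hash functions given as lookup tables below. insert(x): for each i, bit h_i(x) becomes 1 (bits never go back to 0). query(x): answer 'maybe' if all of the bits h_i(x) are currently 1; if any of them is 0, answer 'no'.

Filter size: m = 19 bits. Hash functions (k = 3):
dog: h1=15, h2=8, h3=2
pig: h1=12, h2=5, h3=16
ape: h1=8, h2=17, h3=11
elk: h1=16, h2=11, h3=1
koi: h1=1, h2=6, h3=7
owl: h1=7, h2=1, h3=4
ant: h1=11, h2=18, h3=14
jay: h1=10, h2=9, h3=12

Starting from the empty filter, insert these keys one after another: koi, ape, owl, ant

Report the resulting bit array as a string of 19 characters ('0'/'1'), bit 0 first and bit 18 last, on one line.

Answer: 0100101110010010011

Derivation:
Start: bits=0000000000000000000
After insert 'koi': sets bits 1 6 7 -> bits=0100001100000000000
After insert 'ape': sets bits 8 11 17 -> bits=0100001110010000010
After insert 'owl': sets bits 1 4 7 -> bits=0100101110010000010
After insert 'ant': sets bits 11 14 18 -> bits=0100101110010010011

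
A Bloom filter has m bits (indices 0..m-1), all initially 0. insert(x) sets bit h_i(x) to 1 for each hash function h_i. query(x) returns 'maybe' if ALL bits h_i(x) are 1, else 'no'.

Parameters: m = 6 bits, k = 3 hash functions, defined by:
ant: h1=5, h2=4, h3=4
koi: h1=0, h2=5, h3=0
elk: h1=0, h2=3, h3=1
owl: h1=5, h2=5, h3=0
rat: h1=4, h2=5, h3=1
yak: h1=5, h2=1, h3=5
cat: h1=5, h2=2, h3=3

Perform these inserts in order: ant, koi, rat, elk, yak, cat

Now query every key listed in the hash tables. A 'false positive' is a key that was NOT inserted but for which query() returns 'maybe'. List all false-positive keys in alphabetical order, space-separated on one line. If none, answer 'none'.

Answer: owl

Derivation:
Start: bits=000000
After insert 'ant': sets bits 4 5 -> bits=000011
After insert 'koi': sets bits 0 5 -> bits=100011
After insert 'rat': sets bits 1 4 5 -> bits=110011
After insert 'elk': sets bits 0 1 3 -> bits=110111
After insert 'yak': sets bits 1 5 -> bits=110111
After insert 'cat': sets bits 2 3 5 -> bits=111111
Not inserted: owl — query each against bits=111111:
query owl: checks bit0=1, bit5=1 (all 1) -> maybe => FALSE POSITIVE
False positives (alphabetical): owl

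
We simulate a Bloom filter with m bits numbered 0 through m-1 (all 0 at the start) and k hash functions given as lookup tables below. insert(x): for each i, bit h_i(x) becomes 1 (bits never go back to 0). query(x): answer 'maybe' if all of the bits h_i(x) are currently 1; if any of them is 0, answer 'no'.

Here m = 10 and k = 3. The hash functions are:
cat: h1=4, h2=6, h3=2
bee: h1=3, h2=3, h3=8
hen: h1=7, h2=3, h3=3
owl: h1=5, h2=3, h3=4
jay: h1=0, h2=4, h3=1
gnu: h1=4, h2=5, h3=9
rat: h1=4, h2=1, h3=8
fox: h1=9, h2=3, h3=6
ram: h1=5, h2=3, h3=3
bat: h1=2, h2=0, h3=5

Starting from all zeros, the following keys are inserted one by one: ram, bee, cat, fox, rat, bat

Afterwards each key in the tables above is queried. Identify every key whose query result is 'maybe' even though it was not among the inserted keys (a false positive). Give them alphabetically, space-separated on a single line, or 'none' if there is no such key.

Answer: gnu jay owl

Derivation:
Start: bits=0000000000
After insert 'ram': sets bits 3 5 -> bits=0001010000
After insert 'bee': sets bits 3 8 -> bits=0001010010
After insert 'cat': sets bits 2 4 6 -> bits=0011111010
After insert 'fox': sets bits 3 6 9 -> bits=0011111011
After insert 'rat': sets bits 1 4 8 -> bits=0111111011
After insert 'bat': sets bits 0 2 5 -> bits=1111111011
Not inserted: gnu hen jay owl — query each against bits=1111111011:
query gnu: checks bit4=1, bit5=1, bit9=1 (all 1) -> maybe => FALSE POSITIVE
query hen: checks bit3=1, bit7=0 (has a 0) -> no => not a false positive
query jay: checks bit0=1, bit1=1, bit4=1 (all 1) -> maybe => FALSE POSITIVE
query owl: checks bit3=1, bit4=1, bit5=1 (all 1) -> maybe => FALSE POSITIVE
False positives (alphabetical): gnu jay owl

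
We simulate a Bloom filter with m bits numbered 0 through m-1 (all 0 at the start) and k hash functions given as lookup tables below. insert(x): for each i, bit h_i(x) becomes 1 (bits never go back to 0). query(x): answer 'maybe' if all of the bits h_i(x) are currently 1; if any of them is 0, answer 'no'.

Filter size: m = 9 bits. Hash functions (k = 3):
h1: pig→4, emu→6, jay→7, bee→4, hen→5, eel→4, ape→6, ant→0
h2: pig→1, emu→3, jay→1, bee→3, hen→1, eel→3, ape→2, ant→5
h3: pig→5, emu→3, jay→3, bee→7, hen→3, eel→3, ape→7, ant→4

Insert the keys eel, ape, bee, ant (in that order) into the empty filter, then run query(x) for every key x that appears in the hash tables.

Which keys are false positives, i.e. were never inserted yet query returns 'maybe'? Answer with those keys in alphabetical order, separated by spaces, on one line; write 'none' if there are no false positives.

Answer: emu

Derivation:
Start: bits=000000000
After insert 'eel': sets bits 3 4 -> bits=000110000
After insert 'ape': sets bits 2 6 7 -> bits=001110110
After insert 'bee': sets bits 3 4 7 -> bits=001110110
After insert 'ant': sets bits 0 4 5 -> bits=101111110
Not inserted: emu hen jay pig — query each against bits=101111110:
query emu: checks bit3=1, bit6=1 (all 1) -> maybe => FALSE POSITIVE
query hen: checks bit1=0, bit3=1, bit5=1 (has a 0) -> no => not a false positive
query jay: checks bit1=0, bit3=1, bit7=1 (has a 0) -> no => not a false positive
query pig: checks bit1=0, bit4=1, bit5=1 (has a 0) -> no => not a false positive
False positives (alphabetical): emu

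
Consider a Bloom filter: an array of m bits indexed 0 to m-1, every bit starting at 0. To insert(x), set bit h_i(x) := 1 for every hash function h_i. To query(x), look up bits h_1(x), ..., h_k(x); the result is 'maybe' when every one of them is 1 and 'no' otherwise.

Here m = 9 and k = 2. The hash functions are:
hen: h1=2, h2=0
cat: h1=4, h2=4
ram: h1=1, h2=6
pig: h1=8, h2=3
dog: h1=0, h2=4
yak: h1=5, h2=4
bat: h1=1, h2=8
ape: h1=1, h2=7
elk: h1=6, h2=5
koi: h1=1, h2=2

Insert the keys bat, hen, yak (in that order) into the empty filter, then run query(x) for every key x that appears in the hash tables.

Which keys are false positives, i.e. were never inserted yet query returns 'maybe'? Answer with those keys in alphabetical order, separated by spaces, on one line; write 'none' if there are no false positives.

Answer: cat dog koi

Derivation:
Start: bits=000000000
After insert 'bat': sets bits 1 8 -> bits=010000001
After insert 'hen': sets bits 0 2 -> bits=111000001
After insert 'yak': sets bits 4 5 -> bits=111011001
Not inserted: ape cat dog elk koi pig ram — query each against bits=111011001:
query ape: checks bit1=1, bit7=0 (has a 0) -> no => not a false positive
query cat: checks bit4=1 (all 1) -> maybe => FALSE POSITIVE
query dog: checks bit0=1, bit4=1 (all 1) -> maybe => FALSE POSITIVE
query elk: checks bit5=1, bit6=0 (has a 0) -> no => not a false positive
query koi: checks bit1=1, bit2=1 (all 1) -> maybe => FALSE POSITIVE
query pig: checks bit3=0, bit8=1 (has a 0) -> no => not a false positive
query ram: checks bit1=1, bit6=0 (has a 0) -> no => not a false positive
False positives (alphabetical): cat dog koi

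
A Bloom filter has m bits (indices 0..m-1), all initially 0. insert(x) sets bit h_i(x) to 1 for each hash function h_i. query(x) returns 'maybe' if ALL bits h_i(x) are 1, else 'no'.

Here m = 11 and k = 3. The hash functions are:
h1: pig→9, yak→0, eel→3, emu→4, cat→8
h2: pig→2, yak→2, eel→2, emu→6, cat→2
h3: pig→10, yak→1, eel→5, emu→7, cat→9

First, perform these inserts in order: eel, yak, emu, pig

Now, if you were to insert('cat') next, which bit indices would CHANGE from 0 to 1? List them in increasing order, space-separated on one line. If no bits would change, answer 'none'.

Answer: 8

Derivation:
Start: bits=00000000000
After insert 'eel': sets bits 2 3 5 -> bits=00110100000
After insert 'yak': sets bits 0 1 2 -> bits=11110100000
After insert 'emu': sets bits 4 6 7 -> bits=11111111000
After insert 'pig': sets bits 2 9 10 -> bits=11111111011
insert 'cat' would touch bits 2 8 9; currently bit2=1, bit8=0, bit9=1
Bits that are 0 among those (would change 0->1): 8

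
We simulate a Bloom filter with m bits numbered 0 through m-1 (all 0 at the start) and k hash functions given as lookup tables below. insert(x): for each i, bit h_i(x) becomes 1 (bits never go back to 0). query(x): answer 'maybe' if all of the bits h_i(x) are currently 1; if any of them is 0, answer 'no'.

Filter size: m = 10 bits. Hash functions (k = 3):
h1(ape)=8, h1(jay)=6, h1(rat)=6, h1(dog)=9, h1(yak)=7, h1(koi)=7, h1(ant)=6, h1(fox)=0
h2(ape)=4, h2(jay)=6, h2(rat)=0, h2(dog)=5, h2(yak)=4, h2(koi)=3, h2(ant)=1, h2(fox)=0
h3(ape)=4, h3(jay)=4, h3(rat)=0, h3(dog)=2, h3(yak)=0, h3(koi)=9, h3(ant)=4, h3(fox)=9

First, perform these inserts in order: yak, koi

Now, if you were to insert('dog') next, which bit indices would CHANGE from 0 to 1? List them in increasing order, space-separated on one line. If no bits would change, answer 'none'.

Answer: 2 5

Derivation:
Start: bits=0000000000
After insert 'yak': sets bits 0 4 7 -> bits=1000100100
After insert 'koi': sets bits 3 7 9 -> bits=1001100101
insert 'dog' would touch bits 2 5 9; currently bit2=0, bit5=0, bit9=1
Bits that are 0 among those (would change 0->1): 2 5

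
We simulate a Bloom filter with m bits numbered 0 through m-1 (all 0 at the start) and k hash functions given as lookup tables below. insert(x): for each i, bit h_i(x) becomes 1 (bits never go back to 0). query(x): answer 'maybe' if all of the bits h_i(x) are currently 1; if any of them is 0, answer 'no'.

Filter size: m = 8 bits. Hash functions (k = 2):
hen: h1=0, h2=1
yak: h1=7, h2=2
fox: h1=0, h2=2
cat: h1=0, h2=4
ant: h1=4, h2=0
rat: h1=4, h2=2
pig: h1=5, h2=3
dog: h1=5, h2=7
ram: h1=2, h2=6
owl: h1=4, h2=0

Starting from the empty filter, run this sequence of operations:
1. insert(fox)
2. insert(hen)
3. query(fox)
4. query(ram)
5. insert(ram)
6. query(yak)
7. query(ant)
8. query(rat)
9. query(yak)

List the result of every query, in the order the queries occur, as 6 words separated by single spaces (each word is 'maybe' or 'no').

Start: bits=00000000
Op 1: insert fox -> sets bits 0 2 -> bits=10100000
Op 2: insert hen -> sets bits 0 1 -> bits=11100000
Op 3: query fox -> checks bit0=1, bit2=1 (all 1) -> maybe
Op 4: query ram -> checks bit2=1, bit6=0 (has a 0) -> no
Op 5: insert ram -> sets bits 2 6 -> bits=11100010
Op 6: query yak -> checks bit2=1, bit7=0 (has a 0) -> no
Op 7: query ant -> checks bit0=1, bit4=0 (has a 0) -> no
Op 8: query rat -> checks bit2=1, bit4=0 (has a 0) -> no
Op 9: query yak -> checks bit2=1, bit7=0 (has a 0) -> no
Query results in order: maybe no no no no no

Answer: maybe no no no no no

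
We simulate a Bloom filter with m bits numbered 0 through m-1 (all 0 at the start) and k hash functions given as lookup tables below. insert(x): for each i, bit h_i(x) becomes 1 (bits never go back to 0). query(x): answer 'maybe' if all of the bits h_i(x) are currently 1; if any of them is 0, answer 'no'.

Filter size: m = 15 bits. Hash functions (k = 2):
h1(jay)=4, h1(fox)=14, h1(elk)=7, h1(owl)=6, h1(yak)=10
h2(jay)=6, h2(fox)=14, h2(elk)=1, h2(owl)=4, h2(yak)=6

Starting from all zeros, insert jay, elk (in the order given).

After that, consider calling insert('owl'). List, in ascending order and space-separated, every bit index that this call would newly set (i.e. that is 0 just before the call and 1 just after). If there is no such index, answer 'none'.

Answer: none

Derivation:
Start: bits=000000000000000
After insert 'jay': sets bits 4 6 -> bits=000010100000000
After insert 'elk': sets bits 1 7 -> bits=010010110000000
insert 'owl' would touch bits 4 6; currently bit4=1, bit6=1
Bits that are 0 among those (would change 0->1): none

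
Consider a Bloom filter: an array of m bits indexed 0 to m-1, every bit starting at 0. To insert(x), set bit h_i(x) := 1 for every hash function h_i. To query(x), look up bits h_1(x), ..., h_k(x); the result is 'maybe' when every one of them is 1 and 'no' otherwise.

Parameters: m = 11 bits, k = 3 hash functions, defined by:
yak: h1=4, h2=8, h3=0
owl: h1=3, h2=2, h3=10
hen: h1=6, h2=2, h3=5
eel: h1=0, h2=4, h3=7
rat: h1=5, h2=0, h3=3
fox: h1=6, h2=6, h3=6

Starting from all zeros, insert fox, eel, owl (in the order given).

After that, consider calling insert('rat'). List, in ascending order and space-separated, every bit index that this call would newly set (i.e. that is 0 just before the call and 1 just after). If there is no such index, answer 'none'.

Answer: 5

Derivation:
Start: bits=00000000000
After insert 'fox': sets bits 6 -> bits=00000010000
After insert 'eel': sets bits 0 4 7 -> bits=10001011000
After insert 'owl': sets bits 2 3 10 -> bits=10111011001
insert 'rat' would touch bits 0 3 5; currently bit0=1, bit3=1, bit5=0
Bits that are 0 among those (would change 0->1): 5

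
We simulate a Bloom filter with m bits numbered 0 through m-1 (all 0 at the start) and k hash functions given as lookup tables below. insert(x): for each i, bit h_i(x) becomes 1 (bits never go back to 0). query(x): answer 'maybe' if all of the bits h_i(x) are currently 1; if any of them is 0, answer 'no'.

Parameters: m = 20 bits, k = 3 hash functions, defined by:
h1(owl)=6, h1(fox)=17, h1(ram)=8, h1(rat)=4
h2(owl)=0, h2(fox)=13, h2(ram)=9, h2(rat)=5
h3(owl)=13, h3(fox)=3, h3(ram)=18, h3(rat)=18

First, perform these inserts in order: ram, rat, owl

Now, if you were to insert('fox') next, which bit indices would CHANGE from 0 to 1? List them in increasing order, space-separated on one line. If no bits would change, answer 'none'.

Start: bits=00000000000000000000
After insert 'ram': sets bits 8 9 18 -> bits=00000000110000000010
After insert 'rat': sets bits 4 5 18 -> bits=00001100110000000010
After insert 'owl': sets bits 0 6 13 -> bits=10001110110001000010
insert 'fox' would touch bits 3 13 17; currently bit3=0, bit13=1, bit17=0
Bits that are 0 among those (would change 0->1): 3 17

Answer: 3 17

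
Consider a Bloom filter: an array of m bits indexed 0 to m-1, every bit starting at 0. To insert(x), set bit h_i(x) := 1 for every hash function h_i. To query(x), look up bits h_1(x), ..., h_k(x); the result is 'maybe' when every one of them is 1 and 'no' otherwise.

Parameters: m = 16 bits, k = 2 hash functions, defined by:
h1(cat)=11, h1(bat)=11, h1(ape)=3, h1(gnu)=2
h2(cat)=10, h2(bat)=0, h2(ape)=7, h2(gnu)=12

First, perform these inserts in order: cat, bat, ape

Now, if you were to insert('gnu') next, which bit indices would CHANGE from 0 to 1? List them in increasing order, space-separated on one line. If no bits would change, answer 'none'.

Answer: 2 12

Derivation:
Start: bits=0000000000000000
After insert 'cat': sets bits 10 11 -> bits=0000000000110000
After insert 'bat': sets bits 0 11 -> bits=1000000000110000
After insert 'ape': sets bits 3 7 -> bits=1001000100110000
insert 'gnu' would touch bits 2 12; currently bit2=0, bit12=0
Bits that are 0 among those (would change 0->1): 2 12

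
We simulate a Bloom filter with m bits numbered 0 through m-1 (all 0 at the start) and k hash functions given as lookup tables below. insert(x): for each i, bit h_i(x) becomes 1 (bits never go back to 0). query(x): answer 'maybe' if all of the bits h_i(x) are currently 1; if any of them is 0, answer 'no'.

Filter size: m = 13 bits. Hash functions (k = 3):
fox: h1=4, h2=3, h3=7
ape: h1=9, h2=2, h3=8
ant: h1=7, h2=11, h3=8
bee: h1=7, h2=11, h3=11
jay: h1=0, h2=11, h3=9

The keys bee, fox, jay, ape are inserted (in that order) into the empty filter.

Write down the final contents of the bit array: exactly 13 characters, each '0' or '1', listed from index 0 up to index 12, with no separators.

Start: bits=0000000000000
After insert 'bee': sets bits 7 11 -> bits=0000000100010
After insert 'fox': sets bits 3 4 7 -> bits=0001100100010
After insert 'jay': sets bits 0 9 11 -> bits=1001100101010
After insert 'ape': sets bits 2 8 9 -> bits=1011100111010

Answer: 1011100111010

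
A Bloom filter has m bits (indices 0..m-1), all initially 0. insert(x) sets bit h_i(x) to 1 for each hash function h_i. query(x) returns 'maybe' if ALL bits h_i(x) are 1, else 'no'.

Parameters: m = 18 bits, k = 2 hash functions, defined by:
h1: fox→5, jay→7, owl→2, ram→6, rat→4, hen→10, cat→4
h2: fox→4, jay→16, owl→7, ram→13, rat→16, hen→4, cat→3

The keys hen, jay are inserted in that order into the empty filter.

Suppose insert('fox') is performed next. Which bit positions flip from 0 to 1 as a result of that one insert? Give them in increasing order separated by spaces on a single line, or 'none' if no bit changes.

Start: bits=000000000000000000
After insert 'hen': sets bits 4 10 -> bits=000010000010000000
After insert 'jay': sets bits 7 16 -> bits=000010010010000010
insert 'fox' would touch bits 4 5; currently bit4=1, bit5=0
Bits that are 0 among those (would change 0->1): 5

Answer: 5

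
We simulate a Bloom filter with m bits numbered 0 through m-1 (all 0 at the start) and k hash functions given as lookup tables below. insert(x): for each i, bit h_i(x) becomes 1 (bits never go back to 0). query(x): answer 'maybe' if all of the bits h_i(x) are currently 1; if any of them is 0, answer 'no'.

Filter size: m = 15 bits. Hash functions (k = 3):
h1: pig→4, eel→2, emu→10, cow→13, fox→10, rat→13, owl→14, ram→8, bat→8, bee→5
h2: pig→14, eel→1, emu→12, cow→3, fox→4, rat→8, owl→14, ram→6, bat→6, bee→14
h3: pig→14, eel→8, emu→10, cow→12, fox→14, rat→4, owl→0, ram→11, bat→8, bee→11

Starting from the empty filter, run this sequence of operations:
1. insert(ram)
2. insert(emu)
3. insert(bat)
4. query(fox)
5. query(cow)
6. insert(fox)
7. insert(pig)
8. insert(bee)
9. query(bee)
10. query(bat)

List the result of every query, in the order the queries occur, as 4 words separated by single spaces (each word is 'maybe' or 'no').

Answer: no no maybe maybe

Derivation:
Start: bits=000000000000000
Op 1: insert ram -> sets bits 6 8 11 -> bits=000000101001000
Op 2: insert emu -> sets bits 10 12 -> bits=000000101011100
Op 3: insert bat -> sets bits 6 8 -> bits=000000101011100
Op 4: query fox -> checks bit4=0, bit10=1, bit14=0 (has a 0) -> no
Op 5: query cow -> checks bit3=0, bit12=1, bit13=0 (has a 0) -> no
Op 6: insert fox -> sets bits 4 10 14 -> bits=000010101011101
Op 7: insert pig -> sets bits 4 14 -> bits=000010101011101
Op 8: insert bee -> sets bits 5 11 14 -> bits=000011101011101
Op 9: query bee -> checks bit5=1, bit11=1, bit14=1 (all 1) -> maybe
Op 10: query bat -> checks bit6=1, bit8=1 (all 1) -> maybe
Query results in order: no no maybe maybe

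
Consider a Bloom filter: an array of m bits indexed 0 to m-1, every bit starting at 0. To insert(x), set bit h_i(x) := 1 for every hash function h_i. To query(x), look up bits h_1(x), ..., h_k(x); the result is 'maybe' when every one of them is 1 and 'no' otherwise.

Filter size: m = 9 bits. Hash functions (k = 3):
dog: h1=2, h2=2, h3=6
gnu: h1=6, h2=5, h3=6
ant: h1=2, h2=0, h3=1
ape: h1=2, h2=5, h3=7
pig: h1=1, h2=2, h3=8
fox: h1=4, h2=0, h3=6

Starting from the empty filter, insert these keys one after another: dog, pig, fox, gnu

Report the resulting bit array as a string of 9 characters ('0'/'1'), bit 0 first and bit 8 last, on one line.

Start: bits=000000000
After insert 'dog': sets bits 2 6 -> bits=001000100
After insert 'pig': sets bits 1 2 8 -> bits=011000101
After insert 'fox': sets bits 0 4 6 -> bits=111010101
After insert 'gnu': sets bits 5 6 -> bits=111011101

Answer: 111011101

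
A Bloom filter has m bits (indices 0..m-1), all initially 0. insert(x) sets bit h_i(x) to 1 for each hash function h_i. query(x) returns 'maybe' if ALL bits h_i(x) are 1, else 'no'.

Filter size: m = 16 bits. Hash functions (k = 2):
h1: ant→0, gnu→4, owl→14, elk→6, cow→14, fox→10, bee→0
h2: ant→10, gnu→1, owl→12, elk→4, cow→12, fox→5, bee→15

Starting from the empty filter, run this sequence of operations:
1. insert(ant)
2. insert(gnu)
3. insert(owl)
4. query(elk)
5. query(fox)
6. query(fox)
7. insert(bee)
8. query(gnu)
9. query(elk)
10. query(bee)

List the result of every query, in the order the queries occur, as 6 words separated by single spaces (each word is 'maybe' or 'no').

Start: bits=0000000000000000
Op 1: insert ant -> sets bits 0 10 -> bits=1000000000100000
Op 2: insert gnu -> sets bits 1 4 -> bits=1100100000100000
Op 3: insert owl -> sets bits 12 14 -> bits=1100100000101010
Op 4: query elk -> checks bit4=1, bit6=0 (has a 0) -> no
Op 5: query fox -> checks bit5=0, bit10=1 (has a 0) -> no
Op 6: query fox -> checks bit5=0, bit10=1 (has a 0) -> no
Op 7: insert bee -> sets bits 0 15 -> bits=1100100000101011
Op 8: query gnu -> checks bit1=1, bit4=1 (all 1) -> maybe
Op 9: query elk -> checks bit4=1, bit6=0 (has a 0) -> no
Op 10: query bee -> checks bit0=1, bit15=1 (all 1) -> maybe
Query results in order: no no no maybe no maybe

Answer: no no no maybe no maybe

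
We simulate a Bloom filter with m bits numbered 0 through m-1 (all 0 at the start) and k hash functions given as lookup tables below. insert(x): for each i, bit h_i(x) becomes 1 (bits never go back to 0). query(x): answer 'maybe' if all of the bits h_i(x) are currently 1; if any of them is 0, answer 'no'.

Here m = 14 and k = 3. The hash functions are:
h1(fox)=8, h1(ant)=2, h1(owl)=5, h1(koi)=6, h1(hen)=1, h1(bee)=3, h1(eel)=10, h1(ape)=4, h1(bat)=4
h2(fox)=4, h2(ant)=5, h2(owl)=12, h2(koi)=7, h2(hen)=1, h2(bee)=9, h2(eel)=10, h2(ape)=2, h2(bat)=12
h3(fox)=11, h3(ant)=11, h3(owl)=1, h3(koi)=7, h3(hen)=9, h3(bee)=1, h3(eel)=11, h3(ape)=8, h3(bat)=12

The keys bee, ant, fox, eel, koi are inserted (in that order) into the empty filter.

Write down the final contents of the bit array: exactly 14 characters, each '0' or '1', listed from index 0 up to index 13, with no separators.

Answer: 01111111111100

Derivation:
Start: bits=00000000000000
After insert 'bee': sets bits 1 3 9 -> bits=01010000010000
After insert 'ant': sets bits 2 5 11 -> bits=01110100010100
After insert 'fox': sets bits 4 8 11 -> bits=01111100110100
After insert 'eel': sets bits 10 11 -> bits=01111100111100
After insert 'koi': sets bits 6 7 -> bits=01111111111100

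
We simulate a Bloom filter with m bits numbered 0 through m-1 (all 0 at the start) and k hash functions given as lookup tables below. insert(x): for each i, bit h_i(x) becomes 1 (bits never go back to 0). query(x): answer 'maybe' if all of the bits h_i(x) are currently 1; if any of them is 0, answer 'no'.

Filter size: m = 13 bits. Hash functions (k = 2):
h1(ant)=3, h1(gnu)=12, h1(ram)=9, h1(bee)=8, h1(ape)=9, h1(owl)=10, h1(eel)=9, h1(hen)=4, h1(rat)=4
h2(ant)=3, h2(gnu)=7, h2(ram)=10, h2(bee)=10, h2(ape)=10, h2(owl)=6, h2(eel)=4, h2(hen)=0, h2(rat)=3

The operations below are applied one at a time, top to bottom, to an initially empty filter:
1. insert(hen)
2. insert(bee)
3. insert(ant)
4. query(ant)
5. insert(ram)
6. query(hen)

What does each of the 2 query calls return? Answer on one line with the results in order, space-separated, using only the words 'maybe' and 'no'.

Start: bits=0000000000000
Op 1: insert hen -> sets bits 0 4 -> bits=1000100000000
Op 2: insert bee -> sets bits 8 10 -> bits=1000100010100
Op 3: insert ant -> sets bits 3 -> bits=1001100010100
Op 4: query ant -> checks bit3=1 (all 1) -> maybe
Op 5: insert ram -> sets bits 9 10 -> bits=1001100011100
Op 6: query hen -> checks bit0=1, bit4=1 (all 1) -> maybe
Query results in order: maybe maybe

Answer: maybe maybe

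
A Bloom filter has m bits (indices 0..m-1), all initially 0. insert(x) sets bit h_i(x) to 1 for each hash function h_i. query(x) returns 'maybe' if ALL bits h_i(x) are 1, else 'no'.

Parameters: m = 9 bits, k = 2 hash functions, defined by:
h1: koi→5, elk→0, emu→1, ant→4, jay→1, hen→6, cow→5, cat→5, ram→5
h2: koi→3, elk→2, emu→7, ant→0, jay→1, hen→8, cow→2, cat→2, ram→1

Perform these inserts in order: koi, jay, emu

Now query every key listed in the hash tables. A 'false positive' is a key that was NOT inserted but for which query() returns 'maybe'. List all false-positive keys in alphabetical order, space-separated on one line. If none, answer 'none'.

Start: bits=000000000
After insert 'koi': sets bits 3 5 -> bits=000101000
After insert 'jay': sets bits 1 -> bits=010101000
After insert 'emu': sets bits 1 7 -> bits=010101010
Not inserted: ant cat cow elk hen ram — query each against bits=010101010:
query ant: checks bit0=0, bit4=0 (has a 0) -> no => not a false positive
query cat: checks bit2=0, bit5=1 (has a 0) -> no => not a false positive
query cow: checks bit2=0, bit5=1 (has a 0) -> no => not a false positive
query elk: checks bit0=0, bit2=0 (has a 0) -> no => not a false positive
query hen: checks bit6=0, bit8=0 (has a 0) -> no => not a false positive
query ram: checks bit1=1, bit5=1 (all 1) -> maybe => FALSE POSITIVE
False positives (alphabetical): ram

Answer: ram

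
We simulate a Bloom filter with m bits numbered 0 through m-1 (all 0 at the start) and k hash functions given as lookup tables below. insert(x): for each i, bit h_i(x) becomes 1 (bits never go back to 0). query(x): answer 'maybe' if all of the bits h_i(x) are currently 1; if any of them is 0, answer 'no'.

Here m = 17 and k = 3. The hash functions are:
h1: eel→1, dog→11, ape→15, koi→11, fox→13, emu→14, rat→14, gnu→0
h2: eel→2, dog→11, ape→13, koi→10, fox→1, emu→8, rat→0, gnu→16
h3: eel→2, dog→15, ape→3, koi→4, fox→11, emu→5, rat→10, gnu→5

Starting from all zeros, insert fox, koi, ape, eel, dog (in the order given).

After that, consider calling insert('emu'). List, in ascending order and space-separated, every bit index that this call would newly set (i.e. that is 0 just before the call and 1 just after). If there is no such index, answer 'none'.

Start: bits=00000000000000000
After insert 'fox': sets bits 1 11 13 -> bits=01000000000101000
After insert 'koi': sets bits 4 10 11 -> bits=01001000001101000
After insert 'ape': sets bits 3 13 15 -> bits=01011000001101010
After insert 'eel': sets bits 1 2 -> bits=01111000001101010
After insert 'dog': sets bits 11 15 -> bits=01111000001101010
insert 'emu' would touch bits 5 8 14; currently bit5=0, bit8=0, bit14=0
Bits that are 0 among those (would change 0->1): 5 8 14

Answer: 5 8 14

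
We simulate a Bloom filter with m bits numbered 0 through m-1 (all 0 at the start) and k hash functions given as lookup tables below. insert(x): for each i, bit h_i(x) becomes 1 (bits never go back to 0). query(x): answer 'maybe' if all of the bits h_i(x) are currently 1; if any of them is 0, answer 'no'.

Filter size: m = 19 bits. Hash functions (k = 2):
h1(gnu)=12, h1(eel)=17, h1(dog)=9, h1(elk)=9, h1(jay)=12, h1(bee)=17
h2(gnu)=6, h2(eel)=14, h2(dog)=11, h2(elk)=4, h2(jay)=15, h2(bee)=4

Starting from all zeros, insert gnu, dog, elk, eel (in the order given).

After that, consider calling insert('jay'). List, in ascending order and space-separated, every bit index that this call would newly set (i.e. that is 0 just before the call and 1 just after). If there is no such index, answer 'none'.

Answer: 15

Derivation:
Start: bits=0000000000000000000
After insert 'gnu': sets bits 6 12 -> bits=0000001000001000000
After insert 'dog': sets bits 9 11 -> bits=0000001001011000000
After insert 'elk': sets bits 4 9 -> bits=0000101001011000000
After insert 'eel': sets bits 14 17 -> bits=0000101001011010010
insert 'jay' would touch bits 12 15; currently bit12=1, bit15=0
Bits that are 0 among those (would change 0->1): 15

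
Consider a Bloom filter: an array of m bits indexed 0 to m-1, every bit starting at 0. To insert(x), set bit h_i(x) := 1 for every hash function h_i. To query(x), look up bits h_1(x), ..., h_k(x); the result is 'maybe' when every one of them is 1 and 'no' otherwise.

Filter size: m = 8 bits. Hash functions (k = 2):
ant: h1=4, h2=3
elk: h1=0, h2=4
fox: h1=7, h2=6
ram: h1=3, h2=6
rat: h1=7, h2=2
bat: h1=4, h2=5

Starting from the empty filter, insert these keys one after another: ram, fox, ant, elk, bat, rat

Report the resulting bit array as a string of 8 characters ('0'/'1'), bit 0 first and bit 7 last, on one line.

Answer: 10111111

Derivation:
Start: bits=00000000
After insert 'ram': sets bits 3 6 -> bits=00010010
After insert 'fox': sets bits 6 7 -> bits=00010011
After insert 'ant': sets bits 3 4 -> bits=00011011
After insert 'elk': sets bits 0 4 -> bits=10011011
After insert 'bat': sets bits 4 5 -> bits=10011111
After insert 'rat': sets bits 2 7 -> bits=10111111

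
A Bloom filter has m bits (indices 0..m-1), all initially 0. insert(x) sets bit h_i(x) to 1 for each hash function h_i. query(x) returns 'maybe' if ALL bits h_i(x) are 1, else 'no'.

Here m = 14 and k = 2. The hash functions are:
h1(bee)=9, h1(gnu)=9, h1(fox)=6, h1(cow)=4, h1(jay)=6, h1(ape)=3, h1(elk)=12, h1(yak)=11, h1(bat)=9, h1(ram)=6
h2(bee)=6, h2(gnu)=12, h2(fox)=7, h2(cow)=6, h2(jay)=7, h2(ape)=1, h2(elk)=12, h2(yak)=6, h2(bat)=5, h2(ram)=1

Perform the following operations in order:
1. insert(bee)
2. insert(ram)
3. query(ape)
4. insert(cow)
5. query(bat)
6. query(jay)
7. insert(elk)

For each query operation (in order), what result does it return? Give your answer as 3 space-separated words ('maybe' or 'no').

Answer: no no no

Derivation:
Start: bits=00000000000000
Op 1: insert bee -> sets bits 6 9 -> bits=00000010010000
Op 2: insert ram -> sets bits 1 6 -> bits=01000010010000
Op 3: query ape -> checks bit1=1, bit3=0 (has a 0) -> no
Op 4: insert cow -> sets bits 4 6 -> bits=01001010010000
Op 5: query bat -> checks bit5=0, bit9=1 (has a 0) -> no
Op 6: query jay -> checks bit6=1, bit7=0 (has a 0) -> no
Op 7: insert elk -> sets bits 12 -> bits=01001010010010
Query results in order: no no no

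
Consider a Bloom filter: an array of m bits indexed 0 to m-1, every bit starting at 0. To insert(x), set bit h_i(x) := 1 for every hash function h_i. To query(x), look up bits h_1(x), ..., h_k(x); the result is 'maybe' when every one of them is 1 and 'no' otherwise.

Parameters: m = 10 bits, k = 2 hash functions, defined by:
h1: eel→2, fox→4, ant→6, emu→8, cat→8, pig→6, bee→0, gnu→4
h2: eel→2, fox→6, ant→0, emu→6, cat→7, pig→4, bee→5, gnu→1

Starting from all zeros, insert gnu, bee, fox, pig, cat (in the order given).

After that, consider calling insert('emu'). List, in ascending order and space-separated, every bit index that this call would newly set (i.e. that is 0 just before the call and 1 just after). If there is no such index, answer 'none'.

Answer: none

Derivation:
Start: bits=0000000000
After insert 'gnu': sets bits 1 4 -> bits=0100100000
After insert 'bee': sets bits 0 5 -> bits=1100110000
After insert 'fox': sets bits 4 6 -> bits=1100111000
After insert 'pig': sets bits 4 6 -> bits=1100111000
After insert 'cat': sets bits 7 8 -> bits=1100111110
insert 'emu' would touch bits 6 8; currently bit6=1, bit8=1
Bits that are 0 among those (would change 0->1): none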